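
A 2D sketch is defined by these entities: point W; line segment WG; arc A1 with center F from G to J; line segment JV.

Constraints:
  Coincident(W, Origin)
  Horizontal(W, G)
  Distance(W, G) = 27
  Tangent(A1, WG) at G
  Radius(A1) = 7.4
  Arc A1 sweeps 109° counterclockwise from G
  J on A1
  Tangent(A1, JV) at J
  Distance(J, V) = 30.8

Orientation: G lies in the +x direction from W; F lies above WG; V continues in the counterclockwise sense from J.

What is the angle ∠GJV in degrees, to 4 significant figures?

125.5°

W is at the origin; WG is horizontal with |WG| = 27.0 and G on the +x side, so G = (27.00, 0.000). Since A1 is tangent to WG there, FG ⟂ WG, so F = G + (0, 7.4) = (27.00, 7.400). On A1, G sits at bearing -90° from F; a 109° counterclockwise sweep puts J at bearing 19°, so J = F + 7.4·(cos 19°, sin 19°) = (34.00, 9.809). The tangent condition forces FJ to be normal to JV, so JV runs along (−sin 19°, cos 19°); with |JV| = 30.8, V = (23.97, 38.93). Then cos ∠GJV = JG·JV / (|JG||JV|), giving 125.5°.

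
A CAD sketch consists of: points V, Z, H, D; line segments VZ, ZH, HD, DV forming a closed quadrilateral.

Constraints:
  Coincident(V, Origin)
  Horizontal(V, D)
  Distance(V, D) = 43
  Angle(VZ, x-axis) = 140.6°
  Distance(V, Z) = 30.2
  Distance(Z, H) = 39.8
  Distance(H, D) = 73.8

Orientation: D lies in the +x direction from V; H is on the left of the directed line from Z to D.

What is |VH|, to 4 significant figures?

55.40

V is at the origin; VD is horizontal with |VD| = 43.0 and D in +x, so D = (43.0, 0). VZ runs at 140.6° with |VZ| = 30.2, so Z = (-23.34, 19.17). H is determined by |ZH| = 39.8 and |HD| = 73.8 together: it lies at the intersection of circle(Z, 39.8) and circle(D, 73.8). With |ZD| = 69.05, the foot of the radical line on ZD is 6.557 from Z and the perpendicular offset is √(39.8² − 6.557²) = 39.26. Taking the left-of-ZD solution: H = (-6.139, 55.06).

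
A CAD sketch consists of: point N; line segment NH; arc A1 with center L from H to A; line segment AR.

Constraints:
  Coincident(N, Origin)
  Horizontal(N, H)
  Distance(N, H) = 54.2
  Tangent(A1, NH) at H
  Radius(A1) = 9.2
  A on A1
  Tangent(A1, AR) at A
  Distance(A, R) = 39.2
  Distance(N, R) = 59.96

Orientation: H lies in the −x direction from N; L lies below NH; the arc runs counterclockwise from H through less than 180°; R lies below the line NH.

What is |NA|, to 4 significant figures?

63.32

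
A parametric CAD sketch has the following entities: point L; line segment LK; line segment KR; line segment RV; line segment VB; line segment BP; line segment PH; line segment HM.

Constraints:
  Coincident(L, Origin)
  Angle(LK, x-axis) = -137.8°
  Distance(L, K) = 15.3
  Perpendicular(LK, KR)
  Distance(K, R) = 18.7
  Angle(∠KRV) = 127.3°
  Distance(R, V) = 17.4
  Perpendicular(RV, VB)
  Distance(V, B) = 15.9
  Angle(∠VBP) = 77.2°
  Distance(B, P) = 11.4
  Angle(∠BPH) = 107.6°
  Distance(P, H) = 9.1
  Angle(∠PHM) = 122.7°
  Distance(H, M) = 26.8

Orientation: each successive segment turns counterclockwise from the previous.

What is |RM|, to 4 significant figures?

29.35

L is at the origin; LK runs at -137.8° with length 15.3, so K = (-11.33, -10.28). LK ⟂ KR, so KR runs at -47.80°; with |KR| = 18.7, R = (1.227, -24.13). ∠KRV = 127.3° gives RV at 4.900° from the x-axis; with |RV| = 17.4, V = (18.56, -22.64). The perpendicularity gives VB at right angles to RV, so VB runs at 94.90°; with |VB| = 15.9, B = (17.21, -6.802). ∠VBP = 77.2° gives BP at -162.3° from the x-axis; with |BP| = 11.4, P = (6.345, -10.27). ∠BPH = 107.6° gives PH at -89.90° from the x-axis; with |PH| = 9.1, H = (6.361, -19.37). ∠PHM = 122.7° gives HM at -32.60° from the x-axis; with |HM| = 26.8, M = (28.94, -33.81). Then |RM| = |M − R| = 29.35.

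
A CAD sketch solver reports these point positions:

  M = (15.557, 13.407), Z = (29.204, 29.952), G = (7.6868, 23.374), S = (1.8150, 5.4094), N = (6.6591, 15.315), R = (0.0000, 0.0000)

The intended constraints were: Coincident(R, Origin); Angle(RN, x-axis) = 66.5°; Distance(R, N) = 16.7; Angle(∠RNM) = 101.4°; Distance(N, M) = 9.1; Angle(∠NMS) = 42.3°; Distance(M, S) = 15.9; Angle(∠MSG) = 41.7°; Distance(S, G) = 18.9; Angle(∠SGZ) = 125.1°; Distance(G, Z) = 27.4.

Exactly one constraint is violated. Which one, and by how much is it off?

Distance(G, Z) = 27.4 — off by 4.90.

R = (0.00, 0.00) ✓; RN at 66.50° ✓; |RN| = 16.70 ✓; ∠RNM = 101.4° ✓; |NM| = 9.100 ✓; ∠NMS = 42.30° ✓; |MS| = 15.90 ✓; ∠MSG = 41.70° ✓; |SG| = 18.90 ✓; ∠SGZ = 125.1° ✓; |GZ| = 22.50 ✗.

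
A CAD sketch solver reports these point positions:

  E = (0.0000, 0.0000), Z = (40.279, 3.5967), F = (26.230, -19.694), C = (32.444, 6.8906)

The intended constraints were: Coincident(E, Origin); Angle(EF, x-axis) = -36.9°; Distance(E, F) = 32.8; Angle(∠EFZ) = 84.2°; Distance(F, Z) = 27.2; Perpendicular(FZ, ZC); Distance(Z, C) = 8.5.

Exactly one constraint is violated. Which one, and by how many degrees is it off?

Perpendicular(FZ, ZC) — off by 8.30°.

E = (0.00, 0.00) ✓; EF at -36.90° ✓; |EF| = 32.80 ✓; ∠EFZ = 84.20° ✓; |FZ| = 27.20 ✓; ∠(FZ, ZC) = 98.30° ✗; |ZC| = 8.499 ✓.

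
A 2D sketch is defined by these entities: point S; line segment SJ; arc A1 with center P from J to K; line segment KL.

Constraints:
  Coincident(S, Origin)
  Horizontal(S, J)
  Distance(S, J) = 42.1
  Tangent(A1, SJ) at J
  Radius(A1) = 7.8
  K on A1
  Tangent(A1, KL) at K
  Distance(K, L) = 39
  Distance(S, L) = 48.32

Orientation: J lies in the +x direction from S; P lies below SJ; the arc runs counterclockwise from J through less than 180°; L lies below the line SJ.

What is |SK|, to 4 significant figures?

35.09

S is at the origin; SJ is horizontal with |SJ| = 42.1 and J on the +x side, so J = (42.10, 0.000). Tangency of A1 to SJ means the radius PJ is perpendicular to SJ, so P = J + (0, -7.8) = (42.10, -7.800). Since PK ⟂ KL (tangency), |PL| = √(7.8² + 39.0²) = 39.77 regardless of where K sits on A1. So L lies on both circle(S, 48.32) and circle(P, 39.77); the below-SJ intersection is L = (22.82, -42.59). K is the foot of the tangent from L: K = (34.67, -5.431).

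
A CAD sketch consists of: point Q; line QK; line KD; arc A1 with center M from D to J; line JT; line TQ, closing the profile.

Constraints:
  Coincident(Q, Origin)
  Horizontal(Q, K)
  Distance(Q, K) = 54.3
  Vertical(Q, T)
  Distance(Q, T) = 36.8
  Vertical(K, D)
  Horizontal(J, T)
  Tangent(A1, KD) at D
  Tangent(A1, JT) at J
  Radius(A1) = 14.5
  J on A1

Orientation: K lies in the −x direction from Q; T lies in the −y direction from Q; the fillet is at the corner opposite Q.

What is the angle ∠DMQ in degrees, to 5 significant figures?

150.74°

The virtual corner opposite Q is at (-54.300, -36.800). A1 meets KD tangentially, so MD is at right angles to KD and since A1 is tangent to JT there, MJ ⟂ JT, with radius 14.5, so the center M sits 14.5 in from both sides at M = (-39.800, -22.300). That places the tangent points at D = (-54.300, -22.300) on KD and J = (-39.800, -36.800) on JT. Then cos ∠DMQ = MD·MQ / (|MD||MQ|), giving 150.74°.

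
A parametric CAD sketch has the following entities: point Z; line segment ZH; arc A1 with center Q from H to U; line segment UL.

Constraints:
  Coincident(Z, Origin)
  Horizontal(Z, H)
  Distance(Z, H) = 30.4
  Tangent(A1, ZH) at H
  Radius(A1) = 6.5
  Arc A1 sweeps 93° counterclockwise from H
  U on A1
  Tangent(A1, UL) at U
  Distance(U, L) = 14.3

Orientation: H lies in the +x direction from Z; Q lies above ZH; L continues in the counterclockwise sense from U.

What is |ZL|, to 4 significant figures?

41.86

Z is at the origin; ZH is horizontal with |ZH| = 30.4 and H on the +x side, so H = (30.40, 0.000). The tangent condition forces QH to be normal to ZH, so Q = H + (0, 6.5) = (30.40, 6.500). On A1, H sits at bearing -90° from Q; a 93° counterclockwise sweep puts U at bearing 3°, so U = Q + 6.5·(cos 3°, sin 3°) = (36.89, 6.840). The tangent condition forces QU to be normal to UL, so UL runs along (−sin 3°, cos 3°); with |UL| = 14.3, L = (36.14, 21.12). Then |ZL| = |L − Z| = 41.86.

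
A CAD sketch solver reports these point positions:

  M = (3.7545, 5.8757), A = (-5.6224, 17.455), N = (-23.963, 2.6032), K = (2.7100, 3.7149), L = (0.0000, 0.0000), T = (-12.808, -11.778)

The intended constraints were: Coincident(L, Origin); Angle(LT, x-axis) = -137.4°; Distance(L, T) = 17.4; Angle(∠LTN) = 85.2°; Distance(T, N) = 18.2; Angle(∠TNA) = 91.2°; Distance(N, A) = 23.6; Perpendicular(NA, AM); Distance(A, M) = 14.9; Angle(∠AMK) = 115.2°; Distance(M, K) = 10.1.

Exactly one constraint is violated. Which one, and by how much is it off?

Distance(M, K) = 10.1 — off by 7.70.

L = (0.00, 0.00) ✓; LT at -137.4° ✓; |LT| = 17.40 ✓; ∠LTN = 85.20° ✓; |TN| = 18.20 ✓; ∠TNA = 91.20° ✓; |NA| = 23.60 ✓; ∠(NA, AM) = 90.00° ✓; |AM| = 14.90 ✓; ∠AMK = 115.2° ✓; |MK| = 2.400 ✗.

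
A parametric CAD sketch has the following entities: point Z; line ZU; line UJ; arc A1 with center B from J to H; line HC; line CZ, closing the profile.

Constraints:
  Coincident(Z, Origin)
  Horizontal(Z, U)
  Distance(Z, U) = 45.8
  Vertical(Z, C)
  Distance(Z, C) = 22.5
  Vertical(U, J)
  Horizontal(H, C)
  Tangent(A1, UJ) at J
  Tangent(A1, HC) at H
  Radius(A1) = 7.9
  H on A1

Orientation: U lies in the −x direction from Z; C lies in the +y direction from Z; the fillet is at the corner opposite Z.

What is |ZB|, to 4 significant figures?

40.61

Z is at the origin; ZU is horizontal with |ZU| = 45.8 and U on the −x side, so U = (-45.80, 0.000). Z and C share the same x with |ZC| = 22.5 and C on the +y side, so C = (0.000, 22.50). The virtual corner opposite Z is at (-45.80, 22.50). A1 meets UJ tangentially, so BJ is at right angles to UJ and tangency of A1 to HC means the radius BH is perpendicular to HC, with radius 7.9, so the center B sits 7.9 in from both sides at B = (-37.90, 14.60). Then |ZB| = |B − Z| = 40.61.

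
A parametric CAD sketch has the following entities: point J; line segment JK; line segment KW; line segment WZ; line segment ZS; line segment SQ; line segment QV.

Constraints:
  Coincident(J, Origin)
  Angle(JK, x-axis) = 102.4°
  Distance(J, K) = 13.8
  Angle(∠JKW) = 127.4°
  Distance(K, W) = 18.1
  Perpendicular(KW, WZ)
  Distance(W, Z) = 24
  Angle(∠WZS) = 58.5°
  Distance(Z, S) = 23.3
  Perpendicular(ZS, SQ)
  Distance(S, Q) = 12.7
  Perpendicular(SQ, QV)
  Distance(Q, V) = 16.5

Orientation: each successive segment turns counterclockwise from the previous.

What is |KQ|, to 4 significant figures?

4.970

J is at the origin; JK runs at 102.4° with length 13.8, so K = (-2.963, 13.48). ∠JKW = 127.4° gives KW at 155.0° from the x-axis; with |KW| = 18.1, W = (-19.37, 21.13). The perpendicularity gives WZ at right angles to KW, so WZ runs at -115.0°; with |WZ| = 24.0, Z = (-29.51, -0.6239). ∠WZS = 58.5° gives ZS at 6.500° from the x-axis; with |ZS| = 23.3, S = (-6.360, 2.014). The perpendicularity gives SQ at right angles to ZS, so SQ runs at 96.50°; with |SQ| = 12.7, Q = (-7.798, 14.63). Then |KQ| = |Q − K| = 4.970.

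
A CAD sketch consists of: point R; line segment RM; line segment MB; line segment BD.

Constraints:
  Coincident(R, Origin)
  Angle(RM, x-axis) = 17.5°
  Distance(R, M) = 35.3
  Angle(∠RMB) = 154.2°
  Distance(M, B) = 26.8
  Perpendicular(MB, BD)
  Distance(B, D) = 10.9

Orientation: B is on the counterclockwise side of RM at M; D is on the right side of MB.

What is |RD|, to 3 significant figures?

64.2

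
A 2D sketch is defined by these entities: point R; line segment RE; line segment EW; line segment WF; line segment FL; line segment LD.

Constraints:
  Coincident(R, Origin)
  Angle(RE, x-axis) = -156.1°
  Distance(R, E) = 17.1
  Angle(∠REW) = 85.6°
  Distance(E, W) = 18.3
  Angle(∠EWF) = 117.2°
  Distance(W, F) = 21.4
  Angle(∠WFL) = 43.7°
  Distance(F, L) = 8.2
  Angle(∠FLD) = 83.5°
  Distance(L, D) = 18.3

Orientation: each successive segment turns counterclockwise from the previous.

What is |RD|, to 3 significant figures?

32.0

∠WFL = 43.7° gives FL at 137° from the x-axis; with |FL| = 8.2, L = (8.40, -17.1). ∠FLD = 83.5° gives LD at -126° from the x-axis; with |LD| = 18.3, D = (-2.38, -31.9). Then |RD| = |D − R| = 32.0.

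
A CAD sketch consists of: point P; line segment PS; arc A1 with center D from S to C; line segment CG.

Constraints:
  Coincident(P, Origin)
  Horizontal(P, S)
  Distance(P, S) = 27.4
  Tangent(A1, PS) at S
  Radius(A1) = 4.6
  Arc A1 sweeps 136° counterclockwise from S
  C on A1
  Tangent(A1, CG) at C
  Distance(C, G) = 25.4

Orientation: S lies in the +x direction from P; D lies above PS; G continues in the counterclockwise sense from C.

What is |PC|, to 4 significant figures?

31.60

P is at the origin; PS is horizontal with |PS| = 27.4 and S on the +x side, so S = (27.40, 0.000). The tangent condition forces DS to be normal to PS, so D = S + (0, 4.6) = (27.40, 4.600). On A1, S sits at bearing -90° from D; a 136° counterclockwise sweep puts C at bearing 46°, so C = D + 4.6·(cos 46°, sin 46°) = (30.60, 7.909). Then |PC| = |C − P| = 31.60.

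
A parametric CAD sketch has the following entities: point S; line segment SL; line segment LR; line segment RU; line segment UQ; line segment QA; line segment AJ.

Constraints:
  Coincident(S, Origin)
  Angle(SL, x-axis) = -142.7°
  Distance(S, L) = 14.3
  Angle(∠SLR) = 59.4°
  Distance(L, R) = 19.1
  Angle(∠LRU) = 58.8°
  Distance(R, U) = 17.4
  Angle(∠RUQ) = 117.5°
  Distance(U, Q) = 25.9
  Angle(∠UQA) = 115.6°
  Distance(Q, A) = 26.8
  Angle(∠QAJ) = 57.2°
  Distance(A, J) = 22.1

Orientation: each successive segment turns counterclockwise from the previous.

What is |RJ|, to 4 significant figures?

24.33

S is at the origin; SL runs at -142.7° with length 14.3, so L = (-11.38, -8.666). ∠SLR = 59.4° gives LR at -22.10° from the x-axis; with |LR| = 19.1, R = (6.321, -15.85). ∠LRU = 58.8° gives RU at 99.10° from the x-axis; with |RU| = 17.4, U = (3.569, 1.329). ∠RUQ = 117.5° gives UQ at 161.6° from the x-axis; with |UQ| = 25.9, Q = (-21.01, 9.505). ∠UQA = 115.6° gives QA at -134.0° from the x-axis; with |QA| = 26.8, A = (-39.62, -9.774). ∠QAJ = 57.2° gives AJ at -11.20° from the x-axis; with |AJ| = 22.1, J = (-17.94, -14.07). Then |RJ| = |J − R| = 24.33.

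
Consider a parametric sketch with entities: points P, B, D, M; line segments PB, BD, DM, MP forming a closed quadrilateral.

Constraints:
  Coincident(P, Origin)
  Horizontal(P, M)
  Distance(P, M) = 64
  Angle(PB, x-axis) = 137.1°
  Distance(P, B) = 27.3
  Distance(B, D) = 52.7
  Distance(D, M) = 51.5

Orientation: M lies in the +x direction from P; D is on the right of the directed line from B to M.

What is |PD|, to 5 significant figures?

25.504

Checks: |PM| = 64.00 ✓; |PB| = 27.30 ✓; |BD| = 52.70 ✓; |DM| = 51.50 ✓.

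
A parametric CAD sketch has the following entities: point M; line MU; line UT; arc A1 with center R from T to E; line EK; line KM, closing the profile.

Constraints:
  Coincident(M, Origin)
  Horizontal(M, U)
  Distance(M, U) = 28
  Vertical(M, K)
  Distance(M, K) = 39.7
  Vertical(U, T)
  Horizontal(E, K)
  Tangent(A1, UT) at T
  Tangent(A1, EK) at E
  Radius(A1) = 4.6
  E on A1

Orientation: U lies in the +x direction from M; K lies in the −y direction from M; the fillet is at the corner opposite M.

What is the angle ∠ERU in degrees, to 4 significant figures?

172.5°

M is at the origin; M and U share the same y with |MU| = 28.0 and U on the +x side, so U = (28.00, 0.000). M and K share the same x with |MK| = 39.7 and K on the −y side, so K = (0.000, -39.70). The virtual corner opposite M is at (28.00, -39.70). The tangent condition forces RT to be normal to UT and A1 meets EK tangentially, so RE is at right angles to EK, with radius 4.6, so the center R sits 4.6 in from both sides at R = (23.40, -35.10). That places the tangent points at T = (28.00, -35.10) on UT and E = (23.40, -39.70) on EK. Then cos ∠ERU = RE·RU / (|RE||RU|), giving 172.5°.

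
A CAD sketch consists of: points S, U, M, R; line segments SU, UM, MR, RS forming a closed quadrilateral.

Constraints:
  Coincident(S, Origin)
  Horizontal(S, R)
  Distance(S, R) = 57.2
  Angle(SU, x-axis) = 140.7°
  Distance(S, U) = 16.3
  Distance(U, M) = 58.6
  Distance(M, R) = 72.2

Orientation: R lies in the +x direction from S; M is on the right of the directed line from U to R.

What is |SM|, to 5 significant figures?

46.484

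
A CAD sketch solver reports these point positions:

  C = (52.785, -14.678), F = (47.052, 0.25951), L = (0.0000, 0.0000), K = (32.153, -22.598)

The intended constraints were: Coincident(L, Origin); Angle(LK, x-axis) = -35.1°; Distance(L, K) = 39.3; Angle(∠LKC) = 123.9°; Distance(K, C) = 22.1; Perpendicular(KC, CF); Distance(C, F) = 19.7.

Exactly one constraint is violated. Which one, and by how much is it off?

Distance(C, F) = 19.7 — off by 3.70.

L = (0.00, 0.00) ✓; LK at -35.10° ✓; |LK| = 39.30 ✓; ∠LKC = 123.9° ✓; |KC| = 22.10 ✓; ∠(KC, CF) = 90.00° ✓; |CF| = 16.00 ✗.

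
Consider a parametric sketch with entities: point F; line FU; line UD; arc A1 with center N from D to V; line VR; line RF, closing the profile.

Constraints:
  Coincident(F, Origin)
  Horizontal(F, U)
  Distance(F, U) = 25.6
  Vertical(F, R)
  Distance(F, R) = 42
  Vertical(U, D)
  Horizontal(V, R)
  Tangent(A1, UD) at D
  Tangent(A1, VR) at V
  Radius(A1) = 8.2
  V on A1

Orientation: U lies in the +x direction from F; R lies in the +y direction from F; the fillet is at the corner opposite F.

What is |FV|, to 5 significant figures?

45.462

The virtual corner opposite F is at (25.600, 42.000). Since A1 is tangent to UD there, ND ⟂ UD and tangency of A1 to VR means the radius NV is perpendicular to VR, with radius 8.2, so the center N sits 8.2 in from both sides at N = (17.400, 33.800). That places the tangent points at D = (25.600, 33.800) on UD and V = (17.400, 42.000) on VR. Then |FV| = |V − F| = 45.462.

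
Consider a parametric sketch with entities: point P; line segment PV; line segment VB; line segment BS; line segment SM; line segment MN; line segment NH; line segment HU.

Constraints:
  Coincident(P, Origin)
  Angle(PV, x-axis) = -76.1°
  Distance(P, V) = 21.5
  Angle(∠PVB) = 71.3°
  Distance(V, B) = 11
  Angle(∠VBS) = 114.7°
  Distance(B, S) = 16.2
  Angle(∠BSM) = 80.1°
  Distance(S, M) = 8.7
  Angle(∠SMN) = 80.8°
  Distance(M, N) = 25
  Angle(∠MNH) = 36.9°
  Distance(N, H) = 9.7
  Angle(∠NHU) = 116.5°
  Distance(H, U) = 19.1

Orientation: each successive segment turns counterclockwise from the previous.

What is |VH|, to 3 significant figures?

13.5

P is at the origin; PV runs at -76.1° with length 21.5, so V = (5.16, -20.9). ∠PVB = 71.3° gives VB at 32.6° from the x-axis; with |VB| = 11.0, B = (14.4, -14.9). ∠VBS = 114.7° gives BS at 97.9° from the x-axis; with |BS| = 16.2, S = (12.2, 1.10). ∠BSM = 80.1° gives SM at -162° from the x-axis; with |SM| = 8.7, M = (3.92, -1.56). ∠SMN = 80.8° gives MN at -63.0° from the x-axis; with |MN| = 25.0, N = (15.3, -23.8). ∠MNH = 36.9° gives NH at 80.1° from the x-axis; with |NH| = 9.7, H = (16.9, -14.3). Then |VH| = |H − V| = 13.5.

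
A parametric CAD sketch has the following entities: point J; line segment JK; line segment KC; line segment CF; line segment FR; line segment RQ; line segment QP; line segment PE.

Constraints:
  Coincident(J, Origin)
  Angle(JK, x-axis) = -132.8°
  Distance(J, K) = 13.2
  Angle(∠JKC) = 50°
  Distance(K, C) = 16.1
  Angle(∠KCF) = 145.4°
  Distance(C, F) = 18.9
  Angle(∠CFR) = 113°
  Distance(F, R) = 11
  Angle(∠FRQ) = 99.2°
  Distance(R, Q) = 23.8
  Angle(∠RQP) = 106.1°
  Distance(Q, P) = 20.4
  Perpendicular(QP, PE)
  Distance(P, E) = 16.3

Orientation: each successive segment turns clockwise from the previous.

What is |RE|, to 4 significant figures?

27.79

∠RQP = 106.1° gives QP at -159.1° from the x-axis; with |QP| = 20.4, P = (-8.387, -8.770). The perpendicularity gives PE at right angles to QP, so PE runs at 110.9°; with |PE| = 16.3, E = (-14.20, 6.457). Then |RE| = |E − R| = 27.79.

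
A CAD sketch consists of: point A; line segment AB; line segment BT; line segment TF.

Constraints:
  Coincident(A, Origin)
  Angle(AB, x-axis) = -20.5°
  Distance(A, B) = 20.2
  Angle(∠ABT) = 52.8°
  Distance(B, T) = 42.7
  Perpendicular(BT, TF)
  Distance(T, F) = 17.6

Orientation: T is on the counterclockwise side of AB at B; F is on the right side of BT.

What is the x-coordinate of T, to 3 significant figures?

6.65

A is at the origin; AB runs at -20.5° with length 20.2, so B = 20.2·(cos -20.5°, sin -20.5°) = (18.9, -7.07). ∠ABT = 52.8°, so BT runs at -20.5° + (180° − 52.8°) = 107° from the x-axis; with |BT| = 42.7, T = B + 42.7·(cos 107°, sin 107°) = (6.65, 33.8). So T.x = 6.65.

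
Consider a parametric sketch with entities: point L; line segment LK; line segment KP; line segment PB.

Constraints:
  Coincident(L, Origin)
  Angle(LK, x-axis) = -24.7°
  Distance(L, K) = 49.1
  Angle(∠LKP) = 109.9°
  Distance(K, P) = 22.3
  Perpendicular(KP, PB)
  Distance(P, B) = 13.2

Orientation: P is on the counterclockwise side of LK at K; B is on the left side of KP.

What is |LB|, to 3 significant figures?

51.1

L is at the origin; LK runs at -24.7° with length 49.1, so K = 49.1·(cos -24.7°, sin -24.7°) = (44.6, -20.5). ∠LKP = 109.9°, so KP runs at -24.7° + (180° − 109.9°) = 45.4° from the x-axis; with |KP| = 22.3, P = K + 22.3·(cos 45.4°, sin 45.4°) = (60.3, -4.64). The perpendicularity gives PB at right angles to KP; with |PB| = 13.2 on the left of KP, B = P + 13.2·(-0.712, 0.702) = (50.9, 4.63). Then |LB| = |B − L| = 51.1.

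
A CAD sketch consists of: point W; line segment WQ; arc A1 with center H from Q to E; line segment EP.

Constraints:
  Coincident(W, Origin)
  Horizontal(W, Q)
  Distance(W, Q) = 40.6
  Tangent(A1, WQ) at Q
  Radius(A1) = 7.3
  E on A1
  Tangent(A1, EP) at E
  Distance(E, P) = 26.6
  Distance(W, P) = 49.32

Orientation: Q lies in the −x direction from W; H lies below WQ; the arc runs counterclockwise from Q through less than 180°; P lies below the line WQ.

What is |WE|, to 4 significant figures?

48.31

Checks: |HE| = 7.300 ✓; ∠(HE, EP) = 90.00° ✓; |EP| = 26.60 ✓; |WP| = 49.32 ✓.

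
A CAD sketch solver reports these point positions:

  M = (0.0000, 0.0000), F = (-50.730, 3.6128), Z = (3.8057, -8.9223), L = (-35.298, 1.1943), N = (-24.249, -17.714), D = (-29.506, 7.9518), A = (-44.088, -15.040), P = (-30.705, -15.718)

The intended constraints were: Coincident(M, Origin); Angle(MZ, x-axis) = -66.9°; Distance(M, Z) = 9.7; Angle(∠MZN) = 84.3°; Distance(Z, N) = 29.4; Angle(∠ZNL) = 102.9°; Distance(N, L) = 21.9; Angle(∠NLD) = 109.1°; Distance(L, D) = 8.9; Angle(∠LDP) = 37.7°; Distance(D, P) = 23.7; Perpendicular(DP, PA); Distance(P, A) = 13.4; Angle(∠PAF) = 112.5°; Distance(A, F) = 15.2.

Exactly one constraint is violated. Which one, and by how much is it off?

Distance(A, F) = 15.2 — off by 4.60.

M = (0.00, 0.00) ✓; MZ at -66.90° ✓; |MZ| = 9.700 ✓; ∠MZN = 84.30° ✓; |ZN| = 29.40 ✓; ∠ZNL = 102.9° ✓; |NL| = 21.90 ✓; ∠NLD = 109.1° ✓; |LD| = 8.900 ✓; ∠LDP = 37.70° ✓; |DP| = 23.70 ✓; ∠(DP, PA) = 90.00° ✓; |PA| = 13.40 ✓; ∠PAF = 112.5° ✓; |AF| = 19.80 ✗.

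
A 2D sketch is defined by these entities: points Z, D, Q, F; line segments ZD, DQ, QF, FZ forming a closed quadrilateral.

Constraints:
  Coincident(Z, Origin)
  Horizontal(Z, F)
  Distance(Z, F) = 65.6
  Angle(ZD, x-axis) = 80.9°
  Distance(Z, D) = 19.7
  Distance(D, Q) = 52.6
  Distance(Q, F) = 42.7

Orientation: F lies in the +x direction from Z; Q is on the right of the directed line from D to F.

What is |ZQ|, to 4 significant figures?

39.94

Checks: |DQ| = 52.60 ✓; |QF| = 42.70 ✓.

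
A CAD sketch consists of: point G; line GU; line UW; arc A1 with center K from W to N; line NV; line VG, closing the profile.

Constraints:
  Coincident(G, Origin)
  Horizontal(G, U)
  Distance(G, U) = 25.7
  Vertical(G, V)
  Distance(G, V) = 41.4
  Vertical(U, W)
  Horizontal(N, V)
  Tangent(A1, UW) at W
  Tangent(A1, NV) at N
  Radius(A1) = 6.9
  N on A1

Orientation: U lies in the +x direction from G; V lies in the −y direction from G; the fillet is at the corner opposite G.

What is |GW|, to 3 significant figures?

43.0

The virtual corner opposite G is at (25.7, -41.4). Tangency of A1 to UW means the radius KW is perpendicular to UW and tangency of A1 to NV means the radius KN is perpendicular to NV, with radius 6.9, so the center K sits 6.9 in from both sides at K = (18.8, -34.5). That places the tangent points at W = (25.7, -34.5) on UW and N = (18.8, -41.4) on NV. Then |GW| = |W − G| = 43.0.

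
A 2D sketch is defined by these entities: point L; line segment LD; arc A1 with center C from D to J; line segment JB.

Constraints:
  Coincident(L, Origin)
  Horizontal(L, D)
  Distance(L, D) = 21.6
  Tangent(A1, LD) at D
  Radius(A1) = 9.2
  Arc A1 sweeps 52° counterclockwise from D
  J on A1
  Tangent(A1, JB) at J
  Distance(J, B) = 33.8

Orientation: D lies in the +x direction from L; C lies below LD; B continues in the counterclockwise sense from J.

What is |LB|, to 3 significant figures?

30.9

On A1, D sits at bearing 90° from C; a 52° counterclockwise sweep puts J at bearing 142°, so J = C + 9.2·(cos 142°, sin 142°) = (14.4, -3.54). The tangent condition forces CJ to be normal to JB, so JB runs along (−sin 142°, cos 142°); with |JB| = 33.8, B = (-6.46, -30.2). Then |LB| = |B − L| = 30.9.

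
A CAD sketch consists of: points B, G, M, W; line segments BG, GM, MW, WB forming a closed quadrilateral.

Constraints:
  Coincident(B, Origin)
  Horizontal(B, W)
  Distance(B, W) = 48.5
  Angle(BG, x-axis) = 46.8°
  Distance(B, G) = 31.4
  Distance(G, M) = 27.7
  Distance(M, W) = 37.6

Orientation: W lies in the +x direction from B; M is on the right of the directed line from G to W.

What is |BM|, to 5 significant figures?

11.338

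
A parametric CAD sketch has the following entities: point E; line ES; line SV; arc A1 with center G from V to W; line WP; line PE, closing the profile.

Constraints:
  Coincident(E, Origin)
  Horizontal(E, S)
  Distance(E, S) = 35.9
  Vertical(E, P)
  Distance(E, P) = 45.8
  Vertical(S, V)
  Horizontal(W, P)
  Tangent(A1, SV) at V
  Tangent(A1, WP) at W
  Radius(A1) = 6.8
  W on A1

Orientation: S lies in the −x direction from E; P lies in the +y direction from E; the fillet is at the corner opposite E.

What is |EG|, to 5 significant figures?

48.660

E is at the origin; ES is horizontal with |ES| = 35.9 and S on the −x side, so S = (-35.900, 0.0000). E and P share the same x with |EP| = 45.8 and P on the +y side, so P = (0.0000, 45.800). The virtual corner opposite E is at (-35.900, 45.800). Tangency of A1 to SV means the radius GV is perpendicular to SV and tangency of A1 to WP means the radius GW is perpendicular to WP, with radius 6.8, so the center G sits 6.8 in from both sides at G = (-29.100, 39.000). Then |EG| = |G − E| = 48.660.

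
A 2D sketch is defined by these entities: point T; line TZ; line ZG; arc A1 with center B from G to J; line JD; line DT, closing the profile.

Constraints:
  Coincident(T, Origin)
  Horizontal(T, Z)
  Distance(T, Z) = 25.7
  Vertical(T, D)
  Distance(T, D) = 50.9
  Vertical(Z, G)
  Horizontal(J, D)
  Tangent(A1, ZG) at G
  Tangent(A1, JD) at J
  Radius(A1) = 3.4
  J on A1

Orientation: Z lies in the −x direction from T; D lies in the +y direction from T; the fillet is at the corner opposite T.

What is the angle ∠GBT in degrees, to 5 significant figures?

115.15°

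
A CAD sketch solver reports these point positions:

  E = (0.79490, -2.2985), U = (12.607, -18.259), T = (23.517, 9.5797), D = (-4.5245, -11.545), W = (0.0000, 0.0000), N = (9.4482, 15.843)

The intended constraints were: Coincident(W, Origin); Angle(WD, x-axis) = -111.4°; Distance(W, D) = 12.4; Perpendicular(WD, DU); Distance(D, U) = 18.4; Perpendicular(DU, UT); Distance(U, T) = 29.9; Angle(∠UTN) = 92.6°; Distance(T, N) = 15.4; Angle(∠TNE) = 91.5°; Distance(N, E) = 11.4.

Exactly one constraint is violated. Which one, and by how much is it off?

Distance(N, E) = 11.4 — off by 8.70.

W = (0.00, 0.00) ✓; WD at -111.4° ✓; |WD| = 12.40 ✓; ∠(WD, DU) = 90.00° ✓; |DU| = 18.40 ✓; ∠(DU, UT) = 90.00° ✓; |UT| = 29.90 ✓; ∠UTN = 92.60° ✓; |TN| = 15.40 ✓; ∠TNE = 91.50° ✓; |NE| = 20.10 ✗.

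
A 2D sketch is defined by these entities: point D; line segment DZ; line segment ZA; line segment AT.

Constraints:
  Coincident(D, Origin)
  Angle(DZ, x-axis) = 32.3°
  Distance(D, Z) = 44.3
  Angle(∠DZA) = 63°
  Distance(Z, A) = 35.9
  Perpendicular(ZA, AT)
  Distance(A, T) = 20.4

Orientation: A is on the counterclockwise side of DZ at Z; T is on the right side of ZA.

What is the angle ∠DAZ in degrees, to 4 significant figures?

68.20°

D is at the origin; DZ runs at 32.3° with length 44.3, so Z = 44.3·(cos 32.3°, sin 32.3°) = (37.45, 23.67). ∠DZA = 63.0°, so ZA runs at 32.3° + (180° − 63.0°) = 149.3° from the x-axis; with |ZA| = 35.9, A = Z + 35.9·(cos 149.3°, sin 149.3°) = (6.576, 42.00). Then cos ∠DAZ = AD·AZ / (|AD||AZ|), giving 68.20°.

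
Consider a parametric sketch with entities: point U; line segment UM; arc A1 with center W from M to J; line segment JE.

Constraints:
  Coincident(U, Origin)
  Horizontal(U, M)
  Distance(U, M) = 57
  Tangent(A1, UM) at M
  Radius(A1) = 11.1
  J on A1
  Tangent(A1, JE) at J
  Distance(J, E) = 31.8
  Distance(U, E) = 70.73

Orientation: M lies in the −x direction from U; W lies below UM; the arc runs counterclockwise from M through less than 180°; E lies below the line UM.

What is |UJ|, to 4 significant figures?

68.97

Checks: |WJ| = 11.10 ✓; ∠(WJ, JE) = 90.00° ✓; |JE| = 31.80 ✓; |UE| = 70.73 ✓.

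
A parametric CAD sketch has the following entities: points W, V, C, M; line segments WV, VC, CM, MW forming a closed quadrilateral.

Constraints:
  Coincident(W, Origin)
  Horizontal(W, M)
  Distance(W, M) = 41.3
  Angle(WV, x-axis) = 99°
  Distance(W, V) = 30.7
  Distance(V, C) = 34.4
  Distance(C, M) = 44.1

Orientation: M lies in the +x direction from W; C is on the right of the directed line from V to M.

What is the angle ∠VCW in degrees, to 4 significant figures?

36.79°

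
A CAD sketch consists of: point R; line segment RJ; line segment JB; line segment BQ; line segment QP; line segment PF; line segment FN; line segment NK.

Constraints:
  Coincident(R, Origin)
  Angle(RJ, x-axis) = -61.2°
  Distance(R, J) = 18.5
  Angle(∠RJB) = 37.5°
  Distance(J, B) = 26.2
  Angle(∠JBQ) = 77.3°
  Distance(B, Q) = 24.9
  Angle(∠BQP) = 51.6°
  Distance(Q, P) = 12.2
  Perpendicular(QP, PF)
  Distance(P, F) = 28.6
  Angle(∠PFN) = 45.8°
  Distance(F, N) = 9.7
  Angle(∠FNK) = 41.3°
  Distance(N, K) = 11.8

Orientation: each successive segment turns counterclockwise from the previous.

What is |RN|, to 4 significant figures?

20.32

R is at the origin; RJ runs at -61.2° with length 18.5, so J = (8.912, -16.21). ∠RJB = 37.5° gives JB at 81.30° from the x-axis; with |JB| = 26.2, B = (12.88, 9.687). ∠JBQ = 77.3° gives BQ at -176.0° from the x-axis; with |BQ| = 24.9, Q = (-11.96, 7.950). ∠BQP = 51.6° gives QP at -47.60° from the x-axis; with |QP| = 12.2, P = (-3.737, -1.059). QP is perpendicular to PF, so PF runs at 42.40°; with |PF| = 28.6, F = (17.38, 18.23). ∠PFN = 45.8° gives FN at 176.6° from the x-axis; with |FN| = 9.7, N = (7.700, 18.80). Then |RN| = |N − R| = 20.32.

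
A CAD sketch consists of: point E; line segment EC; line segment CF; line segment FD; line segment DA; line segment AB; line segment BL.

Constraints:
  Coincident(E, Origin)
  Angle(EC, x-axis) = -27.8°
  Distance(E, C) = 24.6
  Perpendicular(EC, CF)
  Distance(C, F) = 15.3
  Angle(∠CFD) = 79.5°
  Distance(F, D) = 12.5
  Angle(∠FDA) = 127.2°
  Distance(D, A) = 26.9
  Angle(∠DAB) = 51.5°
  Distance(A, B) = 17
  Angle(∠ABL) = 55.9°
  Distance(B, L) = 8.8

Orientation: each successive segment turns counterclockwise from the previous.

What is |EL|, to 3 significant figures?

10.6

E is at the origin; EC runs at -27.8° with length 24.6, so C = (21.8, -11.5). The perpendicularity gives CF at right angles to EC, so CF runs at 62.2°; with |CF| = 15.3, F = (28.9, 2.06). ∠CFD = 79.5° gives FD at 163° from the x-axis; with |FD| = 12.5, D = (17.0, 5.78). ∠FDA = 127.2° gives DA at -144° from the x-axis; with |DA| = 26.9, A = (-4.94, -9.84). ∠DAB = 51.5° gives AB at -16.0° from the x-axis; with |AB| = 17.0, B = (11.4, -14.5). ∠ABL = 55.9° gives BL at 108° from the x-axis; with |BL| = 8.8, L = (8.67, -6.16). Then |EL| = |L − E| = 10.6.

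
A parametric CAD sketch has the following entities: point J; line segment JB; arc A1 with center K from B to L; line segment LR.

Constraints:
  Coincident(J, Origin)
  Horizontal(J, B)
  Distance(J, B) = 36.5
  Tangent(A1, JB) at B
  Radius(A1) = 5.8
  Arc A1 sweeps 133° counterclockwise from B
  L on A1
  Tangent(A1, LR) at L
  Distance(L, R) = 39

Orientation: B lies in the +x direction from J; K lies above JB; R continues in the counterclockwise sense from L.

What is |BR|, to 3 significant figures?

44.3

On A1, B sits at bearing -90° from K; a 133° counterclockwise sweep puts L at bearing 43°, so L = K + 5.8·(cos 43°, sin 43°) = (40.7, 9.76). Since A1 is tangent to LR there, KL ⟂ LR, so LR runs along (−sin 43°, cos 43°); with |LR| = 39.0, R = (14.1, 38.3). Then |BR| = |R − B| = 44.3.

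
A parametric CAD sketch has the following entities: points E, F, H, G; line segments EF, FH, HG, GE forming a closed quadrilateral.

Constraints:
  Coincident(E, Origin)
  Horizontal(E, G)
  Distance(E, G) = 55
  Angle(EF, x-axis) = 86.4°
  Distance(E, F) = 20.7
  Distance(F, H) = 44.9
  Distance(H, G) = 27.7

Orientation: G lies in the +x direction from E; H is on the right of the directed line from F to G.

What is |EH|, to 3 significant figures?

33.4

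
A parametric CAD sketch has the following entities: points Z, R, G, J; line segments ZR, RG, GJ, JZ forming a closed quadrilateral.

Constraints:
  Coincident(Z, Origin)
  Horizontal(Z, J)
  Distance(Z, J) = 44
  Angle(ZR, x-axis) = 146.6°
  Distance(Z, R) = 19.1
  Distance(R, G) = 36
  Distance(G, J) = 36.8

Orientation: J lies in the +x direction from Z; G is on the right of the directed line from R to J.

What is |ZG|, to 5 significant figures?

17.537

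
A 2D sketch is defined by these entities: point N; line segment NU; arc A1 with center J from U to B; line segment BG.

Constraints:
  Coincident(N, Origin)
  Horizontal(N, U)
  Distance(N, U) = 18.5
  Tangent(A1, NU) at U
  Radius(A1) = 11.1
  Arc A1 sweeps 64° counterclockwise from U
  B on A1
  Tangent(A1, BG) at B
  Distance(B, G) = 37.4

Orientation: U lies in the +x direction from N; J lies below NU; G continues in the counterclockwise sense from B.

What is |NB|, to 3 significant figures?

10.6

N is at the origin; NU is horizontal with |NU| = 18.5 and U on the +x side, so U = (18.5, 0.00). Since A1 is tangent to NU there, JU ⟂ NU, so J = U + (0, -11.1) = (18.5, -11.1). On A1, U sits at bearing 90° from J; a 64° counterclockwise sweep puts B at bearing 154°, so B = J + 11.1·(cos 154°, sin 154°) = (8.52, -6.23). Then |NB| = |B − N| = 10.6.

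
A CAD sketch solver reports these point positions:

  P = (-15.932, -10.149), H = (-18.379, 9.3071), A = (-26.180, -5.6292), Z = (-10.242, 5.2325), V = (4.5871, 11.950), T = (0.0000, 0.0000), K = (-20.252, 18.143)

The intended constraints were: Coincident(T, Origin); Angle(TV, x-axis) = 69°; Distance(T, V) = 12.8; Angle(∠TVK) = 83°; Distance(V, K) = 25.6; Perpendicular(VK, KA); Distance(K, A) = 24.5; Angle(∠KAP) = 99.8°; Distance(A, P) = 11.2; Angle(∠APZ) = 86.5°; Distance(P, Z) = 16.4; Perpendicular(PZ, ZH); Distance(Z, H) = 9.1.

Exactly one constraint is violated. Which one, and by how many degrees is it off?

Perpendicular(PZ, ZH) — off by 6.30°.

T = (0.00, 0.00) ✓; TV at 69.00° ✓; |TV| = 12.80 ✓; ∠TVK = 83.00° ✓; |VK| = 25.60 ✓; ∠(VK, KA) = 90.00° ✓; |KA| = 24.50 ✓; ∠KAP = 99.80° ✓; |AP| = 11.20 ✓; ∠APZ = 86.50° ✓; |PZ| = 16.40 ✓; ∠(PZ, ZH) = 83.70° ✗; |ZH| = 9.100 ✓.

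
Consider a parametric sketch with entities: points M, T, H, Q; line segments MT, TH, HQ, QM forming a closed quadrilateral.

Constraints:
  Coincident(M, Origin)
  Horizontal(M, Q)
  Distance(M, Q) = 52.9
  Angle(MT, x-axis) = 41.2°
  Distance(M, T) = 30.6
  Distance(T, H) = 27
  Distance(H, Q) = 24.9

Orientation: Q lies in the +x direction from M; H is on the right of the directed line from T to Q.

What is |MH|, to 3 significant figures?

29.5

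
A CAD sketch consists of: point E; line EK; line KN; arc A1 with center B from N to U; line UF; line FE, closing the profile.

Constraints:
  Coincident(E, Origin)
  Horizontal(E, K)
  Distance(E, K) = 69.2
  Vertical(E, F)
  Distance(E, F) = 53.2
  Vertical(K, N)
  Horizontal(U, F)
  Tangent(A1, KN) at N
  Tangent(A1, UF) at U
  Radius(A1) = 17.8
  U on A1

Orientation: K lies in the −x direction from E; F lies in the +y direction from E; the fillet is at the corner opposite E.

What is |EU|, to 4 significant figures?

73.97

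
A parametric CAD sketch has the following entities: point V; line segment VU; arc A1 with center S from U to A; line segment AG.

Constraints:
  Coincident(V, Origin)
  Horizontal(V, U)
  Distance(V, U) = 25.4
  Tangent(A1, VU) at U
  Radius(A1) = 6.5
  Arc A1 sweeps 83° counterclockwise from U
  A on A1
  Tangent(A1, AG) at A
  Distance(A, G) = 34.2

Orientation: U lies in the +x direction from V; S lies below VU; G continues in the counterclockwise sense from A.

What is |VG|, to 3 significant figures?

42.3

On A1, U sits at bearing 90° from S; an 83° counterclockwise sweep puts A at bearing 173°, so A = S + 6.5·(cos 173°, sin 173°) = (18.9, -5.71). Since A1 is tangent to AG there, SA ⟂ AG, so AG runs along (−sin 173°, cos 173°); with |AG| = 34.2, G = (14.8, -39.7). Then |VG| = |G − V| = 42.3.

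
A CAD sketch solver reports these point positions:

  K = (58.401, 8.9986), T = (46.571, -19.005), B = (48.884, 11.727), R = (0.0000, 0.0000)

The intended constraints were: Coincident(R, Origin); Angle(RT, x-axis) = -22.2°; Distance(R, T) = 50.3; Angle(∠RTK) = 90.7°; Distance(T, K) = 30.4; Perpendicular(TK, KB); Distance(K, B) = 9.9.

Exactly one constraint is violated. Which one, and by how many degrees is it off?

Perpendicular(TK, KB) — off by 6.90°.

R = (0.00, 0.00) ✓; RT at -22.20° ✓; |RT| = 50.30 ✓; ∠RTK = 90.70° ✓; |TK| = 30.40 ✓; ∠(TK, KB) = 96.90° ✗; |KB| = 9.900 ✓.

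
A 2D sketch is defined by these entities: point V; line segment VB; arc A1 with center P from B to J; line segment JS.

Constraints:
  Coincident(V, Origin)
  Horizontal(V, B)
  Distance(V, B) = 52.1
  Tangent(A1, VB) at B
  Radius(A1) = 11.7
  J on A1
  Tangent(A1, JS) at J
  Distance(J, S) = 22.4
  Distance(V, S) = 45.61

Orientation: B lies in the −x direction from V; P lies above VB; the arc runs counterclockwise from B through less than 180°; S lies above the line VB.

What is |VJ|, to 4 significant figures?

41.73

Checks: |PJ| = 11.70 ✓; ∠(PJ, JS) = 90.00° ✓; |JS| = 22.40 ✓; |VS| = 45.61 ✓.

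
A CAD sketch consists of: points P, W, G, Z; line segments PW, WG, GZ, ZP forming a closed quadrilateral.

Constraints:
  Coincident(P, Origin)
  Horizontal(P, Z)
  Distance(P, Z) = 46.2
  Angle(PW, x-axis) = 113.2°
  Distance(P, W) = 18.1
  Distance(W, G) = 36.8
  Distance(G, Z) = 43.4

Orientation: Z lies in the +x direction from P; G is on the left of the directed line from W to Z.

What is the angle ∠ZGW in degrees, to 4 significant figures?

87.90°

P is at the origin; PZ is horizontal with |PZ| = 46.2 and Z in +x, so Z = (46.2, 0). PW runs at 113.2° with |PW| = 18.1, so W = (-7.130, 16.64). G is determined by |WG| = 36.8 and |GZ| = 43.4 together: it lies at the intersection of circle(W, 36.8) and circle(Z, 43.4). With |WZ| = 55.86, the foot of the radical line on WZ is 23.19 from W and the perpendicular offset is √(36.8² − 23.19²) = 28.57. Taking the left-of-WZ solution: G = (23.52, 37.00).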